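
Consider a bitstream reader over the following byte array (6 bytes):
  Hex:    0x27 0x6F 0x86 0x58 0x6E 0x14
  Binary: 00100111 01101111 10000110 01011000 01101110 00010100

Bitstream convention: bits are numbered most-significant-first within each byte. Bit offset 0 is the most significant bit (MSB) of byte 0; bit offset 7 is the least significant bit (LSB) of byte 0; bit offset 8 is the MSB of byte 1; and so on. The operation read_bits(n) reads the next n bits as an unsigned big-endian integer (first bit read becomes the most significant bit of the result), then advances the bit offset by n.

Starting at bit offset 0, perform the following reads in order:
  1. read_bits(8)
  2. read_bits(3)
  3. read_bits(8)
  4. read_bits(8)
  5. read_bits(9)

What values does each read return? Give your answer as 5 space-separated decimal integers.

Read 1: bits[0:8] width=8 -> value=39 (bin 00100111); offset now 8 = byte 1 bit 0; 40 bits remain
Read 2: bits[8:11] width=3 -> value=3 (bin 011); offset now 11 = byte 1 bit 3; 37 bits remain
Read 3: bits[11:19] width=8 -> value=124 (bin 01111100); offset now 19 = byte 2 bit 3; 29 bits remain
Read 4: bits[19:27] width=8 -> value=50 (bin 00110010); offset now 27 = byte 3 bit 3; 21 bits remain
Read 5: bits[27:36] width=9 -> value=390 (bin 110000110); offset now 36 = byte 4 bit 4; 12 bits remain

Answer: 39 3 124 50 390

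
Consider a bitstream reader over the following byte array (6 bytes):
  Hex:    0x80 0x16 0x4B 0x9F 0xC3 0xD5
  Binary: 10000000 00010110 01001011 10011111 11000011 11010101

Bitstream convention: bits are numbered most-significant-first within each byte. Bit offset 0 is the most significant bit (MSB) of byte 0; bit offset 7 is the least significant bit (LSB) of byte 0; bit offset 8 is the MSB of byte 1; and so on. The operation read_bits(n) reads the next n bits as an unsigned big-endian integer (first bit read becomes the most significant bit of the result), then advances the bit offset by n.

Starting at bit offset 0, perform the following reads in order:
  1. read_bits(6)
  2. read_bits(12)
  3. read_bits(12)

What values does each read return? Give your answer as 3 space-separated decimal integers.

Answer: 32 89 743

Derivation:
Read 1: bits[0:6] width=6 -> value=32 (bin 100000); offset now 6 = byte 0 bit 6; 42 bits remain
Read 2: bits[6:18] width=12 -> value=89 (bin 000001011001); offset now 18 = byte 2 bit 2; 30 bits remain
Read 3: bits[18:30] width=12 -> value=743 (bin 001011100111); offset now 30 = byte 3 bit 6; 18 bits remain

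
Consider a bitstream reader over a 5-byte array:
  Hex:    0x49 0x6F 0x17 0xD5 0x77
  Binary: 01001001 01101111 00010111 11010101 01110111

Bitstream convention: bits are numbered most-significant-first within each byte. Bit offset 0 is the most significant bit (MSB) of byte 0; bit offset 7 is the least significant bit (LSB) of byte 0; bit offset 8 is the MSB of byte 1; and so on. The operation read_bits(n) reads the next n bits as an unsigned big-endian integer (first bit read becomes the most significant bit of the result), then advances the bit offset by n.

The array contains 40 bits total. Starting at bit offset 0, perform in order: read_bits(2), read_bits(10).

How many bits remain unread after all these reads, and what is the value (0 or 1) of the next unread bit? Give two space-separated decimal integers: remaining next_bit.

Read 1: bits[0:2] width=2 -> value=1 (bin 01); offset now 2 = byte 0 bit 2; 38 bits remain
Read 2: bits[2:12] width=10 -> value=150 (bin 0010010110); offset now 12 = byte 1 bit 4; 28 bits remain

Answer: 28 1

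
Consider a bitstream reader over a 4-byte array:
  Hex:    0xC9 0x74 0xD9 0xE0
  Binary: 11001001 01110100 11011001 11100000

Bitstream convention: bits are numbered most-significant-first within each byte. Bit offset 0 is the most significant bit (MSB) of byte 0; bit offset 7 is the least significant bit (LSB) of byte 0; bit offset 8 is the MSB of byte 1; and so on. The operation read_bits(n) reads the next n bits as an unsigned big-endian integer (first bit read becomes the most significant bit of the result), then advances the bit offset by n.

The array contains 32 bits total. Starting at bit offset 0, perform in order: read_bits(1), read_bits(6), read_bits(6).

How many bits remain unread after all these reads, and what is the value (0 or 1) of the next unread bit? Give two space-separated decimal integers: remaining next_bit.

Answer: 19 1

Derivation:
Read 1: bits[0:1] width=1 -> value=1 (bin 1); offset now 1 = byte 0 bit 1; 31 bits remain
Read 2: bits[1:7] width=6 -> value=36 (bin 100100); offset now 7 = byte 0 bit 7; 25 bits remain
Read 3: bits[7:13] width=6 -> value=46 (bin 101110); offset now 13 = byte 1 bit 5; 19 bits remain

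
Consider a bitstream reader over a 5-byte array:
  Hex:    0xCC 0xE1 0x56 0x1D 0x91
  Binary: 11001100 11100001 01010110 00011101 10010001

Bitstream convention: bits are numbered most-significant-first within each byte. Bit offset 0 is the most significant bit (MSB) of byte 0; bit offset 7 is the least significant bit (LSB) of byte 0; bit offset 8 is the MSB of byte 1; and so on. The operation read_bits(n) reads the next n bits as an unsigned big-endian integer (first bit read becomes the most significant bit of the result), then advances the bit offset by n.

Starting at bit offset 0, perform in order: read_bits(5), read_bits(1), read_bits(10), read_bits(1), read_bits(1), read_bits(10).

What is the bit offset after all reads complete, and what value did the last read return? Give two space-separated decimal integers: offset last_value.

Read 1: bits[0:5] width=5 -> value=25 (bin 11001); offset now 5 = byte 0 bit 5; 35 bits remain
Read 2: bits[5:6] width=1 -> value=1 (bin 1); offset now 6 = byte 0 bit 6; 34 bits remain
Read 3: bits[6:16] width=10 -> value=225 (bin 0011100001); offset now 16 = byte 2 bit 0; 24 bits remain
Read 4: bits[16:17] width=1 -> value=0 (bin 0); offset now 17 = byte 2 bit 1; 23 bits remain
Read 5: bits[17:18] width=1 -> value=1 (bin 1); offset now 18 = byte 2 bit 2; 22 bits remain
Read 6: bits[18:28] width=10 -> value=353 (bin 0101100001); offset now 28 = byte 3 bit 4; 12 bits remain

Answer: 28 353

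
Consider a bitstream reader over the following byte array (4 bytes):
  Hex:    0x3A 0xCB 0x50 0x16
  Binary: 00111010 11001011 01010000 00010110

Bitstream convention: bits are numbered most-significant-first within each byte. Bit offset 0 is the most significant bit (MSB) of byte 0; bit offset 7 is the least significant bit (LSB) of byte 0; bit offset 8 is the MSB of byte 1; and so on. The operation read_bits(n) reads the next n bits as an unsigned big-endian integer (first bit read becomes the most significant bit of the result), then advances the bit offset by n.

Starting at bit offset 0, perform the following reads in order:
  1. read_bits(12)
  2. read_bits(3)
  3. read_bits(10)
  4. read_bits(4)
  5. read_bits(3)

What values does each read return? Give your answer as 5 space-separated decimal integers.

Answer: 940 5 672 2 6

Derivation:
Read 1: bits[0:12] width=12 -> value=940 (bin 001110101100); offset now 12 = byte 1 bit 4; 20 bits remain
Read 2: bits[12:15] width=3 -> value=5 (bin 101); offset now 15 = byte 1 bit 7; 17 bits remain
Read 3: bits[15:25] width=10 -> value=672 (bin 1010100000); offset now 25 = byte 3 bit 1; 7 bits remain
Read 4: bits[25:29] width=4 -> value=2 (bin 0010); offset now 29 = byte 3 bit 5; 3 bits remain
Read 5: bits[29:32] width=3 -> value=6 (bin 110); offset now 32 = byte 4 bit 0; 0 bits remain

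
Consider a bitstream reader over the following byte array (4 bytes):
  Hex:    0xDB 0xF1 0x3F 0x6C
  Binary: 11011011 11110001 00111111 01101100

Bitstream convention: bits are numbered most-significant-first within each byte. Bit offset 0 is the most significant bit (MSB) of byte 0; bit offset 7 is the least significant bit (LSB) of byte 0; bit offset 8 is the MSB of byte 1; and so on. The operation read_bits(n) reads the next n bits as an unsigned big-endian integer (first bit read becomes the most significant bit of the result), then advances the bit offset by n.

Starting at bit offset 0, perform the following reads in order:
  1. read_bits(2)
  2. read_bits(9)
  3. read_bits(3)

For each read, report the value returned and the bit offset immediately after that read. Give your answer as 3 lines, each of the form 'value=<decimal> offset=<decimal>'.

Read 1: bits[0:2] width=2 -> value=3 (bin 11); offset now 2 = byte 0 bit 2; 30 bits remain
Read 2: bits[2:11] width=9 -> value=223 (bin 011011111); offset now 11 = byte 1 bit 3; 21 bits remain
Read 3: bits[11:14] width=3 -> value=4 (bin 100); offset now 14 = byte 1 bit 6; 18 bits remain

Answer: value=3 offset=2
value=223 offset=11
value=4 offset=14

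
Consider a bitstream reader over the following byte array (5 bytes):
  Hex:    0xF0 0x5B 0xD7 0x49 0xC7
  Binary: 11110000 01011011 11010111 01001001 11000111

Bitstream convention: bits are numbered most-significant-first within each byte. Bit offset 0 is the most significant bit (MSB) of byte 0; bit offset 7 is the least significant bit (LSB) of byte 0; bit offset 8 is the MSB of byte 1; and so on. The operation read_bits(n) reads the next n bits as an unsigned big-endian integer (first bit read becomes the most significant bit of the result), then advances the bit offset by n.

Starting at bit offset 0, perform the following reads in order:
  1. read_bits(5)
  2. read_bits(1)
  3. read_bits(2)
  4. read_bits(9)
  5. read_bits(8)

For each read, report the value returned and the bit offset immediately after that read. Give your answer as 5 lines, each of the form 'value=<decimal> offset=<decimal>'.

Answer: value=30 offset=5
value=0 offset=6
value=0 offset=8
value=183 offset=17
value=174 offset=25

Derivation:
Read 1: bits[0:5] width=5 -> value=30 (bin 11110); offset now 5 = byte 0 bit 5; 35 bits remain
Read 2: bits[5:6] width=1 -> value=0 (bin 0); offset now 6 = byte 0 bit 6; 34 bits remain
Read 3: bits[6:8] width=2 -> value=0 (bin 00); offset now 8 = byte 1 bit 0; 32 bits remain
Read 4: bits[8:17] width=9 -> value=183 (bin 010110111); offset now 17 = byte 2 bit 1; 23 bits remain
Read 5: bits[17:25] width=8 -> value=174 (bin 10101110); offset now 25 = byte 3 bit 1; 15 bits remain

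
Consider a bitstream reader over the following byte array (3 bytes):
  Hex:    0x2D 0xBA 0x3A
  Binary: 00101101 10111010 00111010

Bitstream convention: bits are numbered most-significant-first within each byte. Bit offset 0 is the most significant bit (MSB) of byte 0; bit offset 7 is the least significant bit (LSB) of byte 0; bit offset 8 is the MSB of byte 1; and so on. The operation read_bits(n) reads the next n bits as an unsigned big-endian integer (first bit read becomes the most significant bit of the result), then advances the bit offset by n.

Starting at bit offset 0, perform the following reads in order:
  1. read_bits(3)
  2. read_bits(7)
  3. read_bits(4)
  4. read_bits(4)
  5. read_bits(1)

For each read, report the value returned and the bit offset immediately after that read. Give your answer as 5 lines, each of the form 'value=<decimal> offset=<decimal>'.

Read 1: bits[0:3] width=3 -> value=1 (bin 001); offset now 3 = byte 0 bit 3; 21 bits remain
Read 2: bits[3:10] width=7 -> value=54 (bin 0110110); offset now 10 = byte 1 bit 2; 14 bits remain
Read 3: bits[10:14] width=4 -> value=14 (bin 1110); offset now 14 = byte 1 bit 6; 10 bits remain
Read 4: bits[14:18] width=4 -> value=8 (bin 1000); offset now 18 = byte 2 bit 2; 6 bits remain
Read 5: bits[18:19] width=1 -> value=1 (bin 1); offset now 19 = byte 2 bit 3; 5 bits remain

Answer: value=1 offset=3
value=54 offset=10
value=14 offset=14
value=8 offset=18
value=1 offset=19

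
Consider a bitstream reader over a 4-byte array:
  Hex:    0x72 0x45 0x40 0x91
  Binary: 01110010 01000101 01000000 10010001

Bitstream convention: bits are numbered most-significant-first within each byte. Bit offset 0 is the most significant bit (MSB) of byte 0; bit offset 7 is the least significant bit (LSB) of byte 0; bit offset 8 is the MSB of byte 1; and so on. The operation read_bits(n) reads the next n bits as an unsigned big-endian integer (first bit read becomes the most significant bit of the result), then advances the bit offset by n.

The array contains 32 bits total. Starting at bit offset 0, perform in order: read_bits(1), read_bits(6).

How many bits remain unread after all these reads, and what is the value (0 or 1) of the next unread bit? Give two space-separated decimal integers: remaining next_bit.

Read 1: bits[0:1] width=1 -> value=0 (bin 0); offset now 1 = byte 0 bit 1; 31 bits remain
Read 2: bits[1:7] width=6 -> value=57 (bin 111001); offset now 7 = byte 0 bit 7; 25 bits remain

Answer: 25 0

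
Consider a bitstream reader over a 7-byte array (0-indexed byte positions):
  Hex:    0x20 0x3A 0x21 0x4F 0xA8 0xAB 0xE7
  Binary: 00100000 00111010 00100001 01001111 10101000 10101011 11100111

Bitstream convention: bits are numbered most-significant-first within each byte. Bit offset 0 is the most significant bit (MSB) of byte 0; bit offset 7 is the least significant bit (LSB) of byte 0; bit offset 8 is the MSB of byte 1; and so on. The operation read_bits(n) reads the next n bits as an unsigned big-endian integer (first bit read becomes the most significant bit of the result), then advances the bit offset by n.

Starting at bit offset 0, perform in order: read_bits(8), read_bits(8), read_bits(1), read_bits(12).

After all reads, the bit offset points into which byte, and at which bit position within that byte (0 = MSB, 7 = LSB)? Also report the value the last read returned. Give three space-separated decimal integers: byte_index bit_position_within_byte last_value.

Answer: 3 5 1065

Derivation:
Read 1: bits[0:8] width=8 -> value=32 (bin 00100000); offset now 8 = byte 1 bit 0; 48 bits remain
Read 2: bits[8:16] width=8 -> value=58 (bin 00111010); offset now 16 = byte 2 bit 0; 40 bits remain
Read 3: bits[16:17] width=1 -> value=0 (bin 0); offset now 17 = byte 2 bit 1; 39 bits remain
Read 4: bits[17:29] width=12 -> value=1065 (bin 010000101001); offset now 29 = byte 3 bit 5; 27 bits remain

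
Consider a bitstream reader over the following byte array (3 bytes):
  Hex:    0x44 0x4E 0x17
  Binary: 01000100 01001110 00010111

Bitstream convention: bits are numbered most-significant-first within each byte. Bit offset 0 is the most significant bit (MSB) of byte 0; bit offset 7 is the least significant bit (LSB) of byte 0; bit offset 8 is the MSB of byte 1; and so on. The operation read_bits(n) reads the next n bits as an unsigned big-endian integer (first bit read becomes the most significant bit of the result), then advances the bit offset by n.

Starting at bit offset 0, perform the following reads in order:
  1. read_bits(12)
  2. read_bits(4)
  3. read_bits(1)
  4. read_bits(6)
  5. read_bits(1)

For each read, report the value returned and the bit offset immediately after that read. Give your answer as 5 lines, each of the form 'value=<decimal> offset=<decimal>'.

Read 1: bits[0:12] width=12 -> value=1092 (bin 010001000100); offset now 12 = byte 1 bit 4; 12 bits remain
Read 2: bits[12:16] width=4 -> value=14 (bin 1110); offset now 16 = byte 2 bit 0; 8 bits remain
Read 3: bits[16:17] width=1 -> value=0 (bin 0); offset now 17 = byte 2 bit 1; 7 bits remain
Read 4: bits[17:23] width=6 -> value=11 (bin 001011); offset now 23 = byte 2 bit 7; 1 bits remain
Read 5: bits[23:24] width=1 -> value=1 (bin 1); offset now 24 = byte 3 bit 0; 0 bits remain

Answer: value=1092 offset=12
value=14 offset=16
value=0 offset=17
value=11 offset=23
value=1 offset=24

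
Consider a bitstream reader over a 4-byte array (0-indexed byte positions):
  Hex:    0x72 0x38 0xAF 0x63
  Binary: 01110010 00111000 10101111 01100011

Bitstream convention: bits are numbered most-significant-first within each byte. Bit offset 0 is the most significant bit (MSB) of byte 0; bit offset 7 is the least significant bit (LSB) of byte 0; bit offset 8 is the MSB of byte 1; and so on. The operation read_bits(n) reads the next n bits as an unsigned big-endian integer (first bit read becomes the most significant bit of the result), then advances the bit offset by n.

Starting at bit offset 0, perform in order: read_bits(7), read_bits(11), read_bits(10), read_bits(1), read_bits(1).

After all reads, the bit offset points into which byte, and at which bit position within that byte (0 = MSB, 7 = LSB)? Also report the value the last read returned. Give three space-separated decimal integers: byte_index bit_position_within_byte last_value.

Answer: 3 6 0

Derivation:
Read 1: bits[0:7] width=7 -> value=57 (bin 0111001); offset now 7 = byte 0 bit 7; 25 bits remain
Read 2: bits[7:18] width=11 -> value=226 (bin 00011100010); offset now 18 = byte 2 bit 2; 14 bits remain
Read 3: bits[18:28] width=10 -> value=758 (bin 1011110110); offset now 28 = byte 3 bit 4; 4 bits remain
Read 4: bits[28:29] width=1 -> value=0 (bin 0); offset now 29 = byte 3 bit 5; 3 bits remain
Read 5: bits[29:30] width=1 -> value=0 (bin 0); offset now 30 = byte 3 bit 6; 2 bits remain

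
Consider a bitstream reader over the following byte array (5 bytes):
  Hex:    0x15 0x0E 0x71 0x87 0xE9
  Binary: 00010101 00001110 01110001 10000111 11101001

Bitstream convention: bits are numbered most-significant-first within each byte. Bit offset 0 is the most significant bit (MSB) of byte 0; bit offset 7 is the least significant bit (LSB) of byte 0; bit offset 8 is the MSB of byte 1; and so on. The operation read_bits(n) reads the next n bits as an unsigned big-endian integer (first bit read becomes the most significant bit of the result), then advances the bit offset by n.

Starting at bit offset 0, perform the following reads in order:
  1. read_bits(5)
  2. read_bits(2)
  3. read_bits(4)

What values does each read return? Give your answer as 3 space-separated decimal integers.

Read 1: bits[0:5] width=5 -> value=2 (bin 00010); offset now 5 = byte 0 bit 5; 35 bits remain
Read 2: bits[5:7] width=2 -> value=2 (bin 10); offset now 7 = byte 0 bit 7; 33 bits remain
Read 3: bits[7:11] width=4 -> value=8 (bin 1000); offset now 11 = byte 1 bit 3; 29 bits remain

Answer: 2 2 8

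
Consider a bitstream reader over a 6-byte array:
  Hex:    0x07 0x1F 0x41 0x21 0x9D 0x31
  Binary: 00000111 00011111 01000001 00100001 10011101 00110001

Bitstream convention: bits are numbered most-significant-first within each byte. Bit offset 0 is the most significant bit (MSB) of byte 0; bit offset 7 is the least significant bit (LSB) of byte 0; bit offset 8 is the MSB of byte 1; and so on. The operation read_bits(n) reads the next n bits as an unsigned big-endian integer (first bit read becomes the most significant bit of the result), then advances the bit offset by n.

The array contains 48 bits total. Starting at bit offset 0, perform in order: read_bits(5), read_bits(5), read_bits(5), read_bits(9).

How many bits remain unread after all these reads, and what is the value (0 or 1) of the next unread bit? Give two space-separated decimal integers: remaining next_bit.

Read 1: bits[0:5] width=5 -> value=0 (bin 00000); offset now 5 = byte 0 bit 5; 43 bits remain
Read 2: bits[5:10] width=5 -> value=28 (bin 11100); offset now 10 = byte 1 bit 2; 38 bits remain
Read 3: bits[10:15] width=5 -> value=15 (bin 01111); offset now 15 = byte 1 bit 7; 33 bits remain
Read 4: bits[15:24] width=9 -> value=321 (bin 101000001); offset now 24 = byte 3 bit 0; 24 bits remain

Answer: 24 0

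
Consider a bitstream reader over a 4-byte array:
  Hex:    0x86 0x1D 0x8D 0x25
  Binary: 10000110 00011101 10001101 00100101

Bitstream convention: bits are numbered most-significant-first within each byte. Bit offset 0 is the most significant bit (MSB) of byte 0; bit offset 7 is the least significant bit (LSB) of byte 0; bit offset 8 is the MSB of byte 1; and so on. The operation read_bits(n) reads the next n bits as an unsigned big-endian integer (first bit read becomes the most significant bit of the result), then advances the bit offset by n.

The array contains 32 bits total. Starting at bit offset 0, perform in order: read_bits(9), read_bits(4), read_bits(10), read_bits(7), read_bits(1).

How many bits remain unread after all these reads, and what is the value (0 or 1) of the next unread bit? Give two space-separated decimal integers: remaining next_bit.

Read 1: bits[0:9] width=9 -> value=268 (bin 100001100); offset now 9 = byte 1 bit 1; 23 bits remain
Read 2: bits[9:13] width=4 -> value=3 (bin 0011); offset now 13 = byte 1 bit 5; 19 bits remain
Read 3: bits[13:23] width=10 -> value=710 (bin 1011000110); offset now 23 = byte 2 bit 7; 9 bits remain
Read 4: bits[23:30] width=7 -> value=73 (bin 1001001); offset now 30 = byte 3 bit 6; 2 bits remain
Read 5: bits[30:31] width=1 -> value=0 (bin 0); offset now 31 = byte 3 bit 7; 1 bits remain

Answer: 1 1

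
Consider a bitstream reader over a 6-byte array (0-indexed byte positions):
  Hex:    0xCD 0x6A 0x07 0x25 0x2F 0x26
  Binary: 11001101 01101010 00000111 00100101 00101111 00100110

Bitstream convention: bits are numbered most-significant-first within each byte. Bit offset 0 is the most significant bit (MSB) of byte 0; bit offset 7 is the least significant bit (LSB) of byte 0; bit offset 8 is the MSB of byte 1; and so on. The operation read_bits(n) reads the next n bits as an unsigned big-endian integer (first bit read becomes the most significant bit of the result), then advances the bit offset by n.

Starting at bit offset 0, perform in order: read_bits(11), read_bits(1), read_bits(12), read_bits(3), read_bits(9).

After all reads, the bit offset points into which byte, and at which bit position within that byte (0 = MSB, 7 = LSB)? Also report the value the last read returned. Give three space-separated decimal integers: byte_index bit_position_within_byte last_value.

Answer: 4 4 82

Derivation:
Read 1: bits[0:11] width=11 -> value=1643 (bin 11001101011); offset now 11 = byte 1 bit 3; 37 bits remain
Read 2: bits[11:12] width=1 -> value=0 (bin 0); offset now 12 = byte 1 bit 4; 36 bits remain
Read 3: bits[12:24] width=12 -> value=2567 (bin 101000000111); offset now 24 = byte 3 bit 0; 24 bits remain
Read 4: bits[24:27] width=3 -> value=1 (bin 001); offset now 27 = byte 3 bit 3; 21 bits remain
Read 5: bits[27:36] width=9 -> value=82 (bin 001010010); offset now 36 = byte 4 bit 4; 12 bits remain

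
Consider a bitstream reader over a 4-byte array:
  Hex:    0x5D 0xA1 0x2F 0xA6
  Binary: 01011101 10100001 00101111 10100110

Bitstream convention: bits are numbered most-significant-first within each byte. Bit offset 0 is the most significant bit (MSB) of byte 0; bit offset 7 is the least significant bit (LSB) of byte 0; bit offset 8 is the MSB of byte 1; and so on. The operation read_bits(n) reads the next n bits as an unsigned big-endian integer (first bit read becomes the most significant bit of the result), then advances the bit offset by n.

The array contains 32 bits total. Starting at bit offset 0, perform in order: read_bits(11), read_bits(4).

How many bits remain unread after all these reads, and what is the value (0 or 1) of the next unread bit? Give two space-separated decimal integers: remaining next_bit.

Read 1: bits[0:11] width=11 -> value=749 (bin 01011101101); offset now 11 = byte 1 bit 3; 21 bits remain
Read 2: bits[11:15] width=4 -> value=0 (bin 0000); offset now 15 = byte 1 bit 7; 17 bits remain

Answer: 17 1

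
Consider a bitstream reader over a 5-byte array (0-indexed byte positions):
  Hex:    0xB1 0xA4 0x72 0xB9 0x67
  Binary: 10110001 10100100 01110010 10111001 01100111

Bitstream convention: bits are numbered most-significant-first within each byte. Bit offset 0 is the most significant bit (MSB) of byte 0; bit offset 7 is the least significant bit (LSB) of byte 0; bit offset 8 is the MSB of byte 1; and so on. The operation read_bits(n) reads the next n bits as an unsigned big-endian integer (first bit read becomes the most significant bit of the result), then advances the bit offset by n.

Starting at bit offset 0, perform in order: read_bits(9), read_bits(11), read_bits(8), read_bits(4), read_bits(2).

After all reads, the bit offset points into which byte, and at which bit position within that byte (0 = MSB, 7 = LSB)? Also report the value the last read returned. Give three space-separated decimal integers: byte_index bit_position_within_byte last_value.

Answer: 4 2 1

Derivation:
Read 1: bits[0:9] width=9 -> value=355 (bin 101100011); offset now 9 = byte 1 bit 1; 31 bits remain
Read 2: bits[9:20] width=11 -> value=583 (bin 01001000111); offset now 20 = byte 2 bit 4; 20 bits remain
Read 3: bits[20:28] width=8 -> value=43 (bin 00101011); offset now 28 = byte 3 bit 4; 12 bits remain
Read 4: bits[28:32] width=4 -> value=9 (bin 1001); offset now 32 = byte 4 bit 0; 8 bits remain
Read 5: bits[32:34] width=2 -> value=1 (bin 01); offset now 34 = byte 4 bit 2; 6 bits remain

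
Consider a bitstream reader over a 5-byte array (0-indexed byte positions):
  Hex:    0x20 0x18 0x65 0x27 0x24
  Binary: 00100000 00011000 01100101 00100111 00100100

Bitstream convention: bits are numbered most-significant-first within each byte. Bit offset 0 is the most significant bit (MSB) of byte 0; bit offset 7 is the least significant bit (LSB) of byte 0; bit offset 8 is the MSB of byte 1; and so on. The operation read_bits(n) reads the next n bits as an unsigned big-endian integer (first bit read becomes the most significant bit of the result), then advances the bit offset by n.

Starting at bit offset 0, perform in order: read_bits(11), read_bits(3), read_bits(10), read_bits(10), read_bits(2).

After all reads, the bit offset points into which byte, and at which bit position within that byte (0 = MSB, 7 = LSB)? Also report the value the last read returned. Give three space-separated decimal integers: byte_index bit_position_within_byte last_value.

Read 1: bits[0:11] width=11 -> value=256 (bin 00100000000); offset now 11 = byte 1 bit 3; 29 bits remain
Read 2: bits[11:14] width=3 -> value=6 (bin 110); offset now 14 = byte 1 bit 6; 26 bits remain
Read 3: bits[14:24] width=10 -> value=101 (bin 0001100101); offset now 24 = byte 3 bit 0; 16 bits remain
Read 4: bits[24:34] width=10 -> value=156 (bin 0010011100); offset now 34 = byte 4 bit 2; 6 bits remain
Read 5: bits[34:36] width=2 -> value=2 (bin 10); offset now 36 = byte 4 bit 4; 4 bits remain

Answer: 4 4 2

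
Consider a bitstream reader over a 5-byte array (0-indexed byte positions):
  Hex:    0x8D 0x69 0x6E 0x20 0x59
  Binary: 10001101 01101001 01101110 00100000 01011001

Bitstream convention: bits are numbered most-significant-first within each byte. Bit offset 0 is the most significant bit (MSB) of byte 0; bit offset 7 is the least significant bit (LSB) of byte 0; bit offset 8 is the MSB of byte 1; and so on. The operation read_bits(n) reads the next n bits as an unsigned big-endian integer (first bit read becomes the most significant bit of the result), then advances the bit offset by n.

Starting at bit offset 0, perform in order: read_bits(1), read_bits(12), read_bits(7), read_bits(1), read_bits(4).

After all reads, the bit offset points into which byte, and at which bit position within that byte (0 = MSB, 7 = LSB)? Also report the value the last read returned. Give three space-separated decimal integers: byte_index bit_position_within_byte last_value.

Answer: 3 1 12

Derivation:
Read 1: bits[0:1] width=1 -> value=1 (bin 1); offset now 1 = byte 0 bit 1; 39 bits remain
Read 2: bits[1:13] width=12 -> value=429 (bin 000110101101); offset now 13 = byte 1 bit 5; 27 bits remain
Read 3: bits[13:20] width=7 -> value=22 (bin 0010110); offset now 20 = byte 2 bit 4; 20 bits remain
Read 4: bits[20:21] width=1 -> value=1 (bin 1); offset now 21 = byte 2 bit 5; 19 bits remain
Read 5: bits[21:25] width=4 -> value=12 (bin 1100); offset now 25 = byte 3 bit 1; 15 bits remain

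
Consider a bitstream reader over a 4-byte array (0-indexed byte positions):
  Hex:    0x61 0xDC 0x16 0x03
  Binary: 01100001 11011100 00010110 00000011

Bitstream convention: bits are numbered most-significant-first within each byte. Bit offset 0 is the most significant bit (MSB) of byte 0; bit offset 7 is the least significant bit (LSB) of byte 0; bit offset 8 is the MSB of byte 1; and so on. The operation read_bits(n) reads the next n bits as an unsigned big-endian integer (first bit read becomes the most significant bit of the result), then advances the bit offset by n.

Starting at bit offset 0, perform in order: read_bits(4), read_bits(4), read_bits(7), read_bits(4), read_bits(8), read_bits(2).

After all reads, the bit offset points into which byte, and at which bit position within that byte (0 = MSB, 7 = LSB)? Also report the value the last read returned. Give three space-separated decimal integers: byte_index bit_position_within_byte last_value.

Read 1: bits[0:4] width=4 -> value=6 (bin 0110); offset now 4 = byte 0 bit 4; 28 bits remain
Read 2: bits[4:8] width=4 -> value=1 (bin 0001); offset now 8 = byte 1 bit 0; 24 bits remain
Read 3: bits[8:15] width=7 -> value=110 (bin 1101110); offset now 15 = byte 1 bit 7; 17 bits remain
Read 4: bits[15:19] width=4 -> value=0 (bin 0000); offset now 19 = byte 2 bit 3; 13 bits remain
Read 5: bits[19:27] width=8 -> value=176 (bin 10110000); offset now 27 = byte 3 bit 3; 5 bits remain
Read 6: bits[27:29] width=2 -> value=0 (bin 00); offset now 29 = byte 3 bit 5; 3 bits remain

Answer: 3 5 0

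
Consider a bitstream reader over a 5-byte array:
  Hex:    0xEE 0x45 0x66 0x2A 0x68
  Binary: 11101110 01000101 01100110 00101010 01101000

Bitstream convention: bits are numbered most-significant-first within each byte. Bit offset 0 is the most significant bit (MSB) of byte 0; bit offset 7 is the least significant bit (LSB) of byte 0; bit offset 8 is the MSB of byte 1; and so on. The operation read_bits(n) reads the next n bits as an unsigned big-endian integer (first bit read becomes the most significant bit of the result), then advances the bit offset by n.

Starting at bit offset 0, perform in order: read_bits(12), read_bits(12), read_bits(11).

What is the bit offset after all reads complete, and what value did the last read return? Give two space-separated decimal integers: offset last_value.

Read 1: bits[0:12] width=12 -> value=3812 (bin 111011100100); offset now 12 = byte 1 bit 4; 28 bits remain
Read 2: bits[12:24] width=12 -> value=1382 (bin 010101100110); offset now 24 = byte 3 bit 0; 16 bits remain
Read 3: bits[24:35] width=11 -> value=339 (bin 00101010011); offset now 35 = byte 4 bit 3; 5 bits remain

Answer: 35 339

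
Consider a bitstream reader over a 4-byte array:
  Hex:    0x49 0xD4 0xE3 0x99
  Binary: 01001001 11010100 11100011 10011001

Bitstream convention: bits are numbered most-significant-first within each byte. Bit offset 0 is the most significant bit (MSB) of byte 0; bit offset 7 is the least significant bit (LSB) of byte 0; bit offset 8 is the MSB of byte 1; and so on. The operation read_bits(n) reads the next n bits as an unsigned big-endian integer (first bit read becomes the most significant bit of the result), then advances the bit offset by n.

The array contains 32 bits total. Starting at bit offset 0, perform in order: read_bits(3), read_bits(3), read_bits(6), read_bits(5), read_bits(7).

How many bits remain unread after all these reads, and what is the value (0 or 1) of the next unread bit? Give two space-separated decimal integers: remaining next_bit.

Answer: 8 1

Derivation:
Read 1: bits[0:3] width=3 -> value=2 (bin 010); offset now 3 = byte 0 bit 3; 29 bits remain
Read 2: bits[3:6] width=3 -> value=2 (bin 010); offset now 6 = byte 0 bit 6; 26 bits remain
Read 3: bits[6:12] width=6 -> value=29 (bin 011101); offset now 12 = byte 1 bit 4; 20 bits remain
Read 4: bits[12:17] width=5 -> value=9 (bin 01001); offset now 17 = byte 2 bit 1; 15 bits remain
Read 5: bits[17:24] width=7 -> value=99 (bin 1100011); offset now 24 = byte 3 bit 0; 8 bits remain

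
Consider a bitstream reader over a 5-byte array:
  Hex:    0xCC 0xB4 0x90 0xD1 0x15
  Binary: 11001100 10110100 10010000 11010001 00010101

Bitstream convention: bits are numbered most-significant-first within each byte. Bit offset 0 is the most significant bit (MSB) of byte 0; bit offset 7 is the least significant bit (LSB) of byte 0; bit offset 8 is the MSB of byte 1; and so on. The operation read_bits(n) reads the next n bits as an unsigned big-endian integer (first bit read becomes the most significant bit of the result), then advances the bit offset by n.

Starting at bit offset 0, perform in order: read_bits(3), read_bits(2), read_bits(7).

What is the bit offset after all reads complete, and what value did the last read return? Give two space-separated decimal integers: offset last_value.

Answer: 12 75

Derivation:
Read 1: bits[0:3] width=3 -> value=6 (bin 110); offset now 3 = byte 0 bit 3; 37 bits remain
Read 2: bits[3:5] width=2 -> value=1 (bin 01); offset now 5 = byte 0 bit 5; 35 bits remain
Read 3: bits[5:12] width=7 -> value=75 (bin 1001011); offset now 12 = byte 1 bit 4; 28 bits remain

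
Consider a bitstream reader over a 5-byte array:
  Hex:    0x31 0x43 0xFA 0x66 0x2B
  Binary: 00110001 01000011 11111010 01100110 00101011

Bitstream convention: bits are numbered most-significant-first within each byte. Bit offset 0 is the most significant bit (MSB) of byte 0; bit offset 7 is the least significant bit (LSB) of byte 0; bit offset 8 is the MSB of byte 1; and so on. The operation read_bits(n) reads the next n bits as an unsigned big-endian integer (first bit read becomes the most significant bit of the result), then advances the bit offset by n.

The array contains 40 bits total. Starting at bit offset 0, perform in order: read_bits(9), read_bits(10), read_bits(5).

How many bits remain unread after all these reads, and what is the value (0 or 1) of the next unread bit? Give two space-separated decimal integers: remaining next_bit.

Read 1: bits[0:9] width=9 -> value=98 (bin 001100010); offset now 9 = byte 1 bit 1; 31 bits remain
Read 2: bits[9:19] width=10 -> value=543 (bin 1000011111); offset now 19 = byte 2 bit 3; 21 bits remain
Read 3: bits[19:24] width=5 -> value=26 (bin 11010); offset now 24 = byte 3 bit 0; 16 bits remain

Answer: 16 0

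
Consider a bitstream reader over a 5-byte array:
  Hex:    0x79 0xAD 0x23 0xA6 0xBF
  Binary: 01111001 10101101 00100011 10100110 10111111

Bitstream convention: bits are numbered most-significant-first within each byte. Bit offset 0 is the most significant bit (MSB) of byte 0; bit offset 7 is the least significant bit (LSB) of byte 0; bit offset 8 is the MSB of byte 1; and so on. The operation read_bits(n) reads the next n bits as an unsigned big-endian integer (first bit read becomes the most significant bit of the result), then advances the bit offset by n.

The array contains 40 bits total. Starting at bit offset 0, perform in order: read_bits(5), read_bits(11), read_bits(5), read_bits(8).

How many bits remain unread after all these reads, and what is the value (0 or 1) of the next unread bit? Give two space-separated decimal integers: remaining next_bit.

Read 1: bits[0:5] width=5 -> value=15 (bin 01111); offset now 5 = byte 0 bit 5; 35 bits remain
Read 2: bits[5:16] width=11 -> value=429 (bin 00110101101); offset now 16 = byte 2 bit 0; 24 bits remain
Read 3: bits[16:21] width=5 -> value=4 (bin 00100); offset now 21 = byte 2 bit 5; 19 bits remain
Read 4: bits[21:29] width=8 -> value=116 (bin 01110100); offset now 29 = byte 3 bit 5; 11 bits remain

Answer: 11 1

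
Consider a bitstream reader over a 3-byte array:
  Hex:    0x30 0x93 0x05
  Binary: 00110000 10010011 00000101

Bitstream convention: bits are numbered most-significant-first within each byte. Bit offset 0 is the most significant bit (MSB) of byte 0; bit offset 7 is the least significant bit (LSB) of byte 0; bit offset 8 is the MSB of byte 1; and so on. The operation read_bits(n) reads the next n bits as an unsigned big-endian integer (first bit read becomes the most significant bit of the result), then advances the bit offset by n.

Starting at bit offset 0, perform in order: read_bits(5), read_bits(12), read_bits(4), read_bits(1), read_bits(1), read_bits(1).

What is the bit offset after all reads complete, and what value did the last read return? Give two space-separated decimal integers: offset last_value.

Answer: 24 1

Derivation:
Read 1: bits[0:5] width=5 -> value=6 (bin 00110); offset now 5 = byte 0 bit 5; 19 bits remain
Read 2: bits[5:17] width=12 -> value=294 (bin 000100100110); offset now 17 = byte 2 bit 1; 7 bits remain
Read 3: bits[17:21] width=4 -> value=0 (bin 0000); offset now 21 = byte 2 bit 5; 3 bits remain
Read 4: bits[21:22] width=1 -> value=1 (bin 1); offset now 22 = byte 2 bit 6; 2 bits remain
Read 5: bits[22:23] width=1 -> value=0 (bin 0); offset now 23 = byte 2 bit 7; 1 bits remain
Read 6: bits[23:24] width=1 -> value=1 (bin 1); offset now 24 = byte 3 bit 0; 0 bits remain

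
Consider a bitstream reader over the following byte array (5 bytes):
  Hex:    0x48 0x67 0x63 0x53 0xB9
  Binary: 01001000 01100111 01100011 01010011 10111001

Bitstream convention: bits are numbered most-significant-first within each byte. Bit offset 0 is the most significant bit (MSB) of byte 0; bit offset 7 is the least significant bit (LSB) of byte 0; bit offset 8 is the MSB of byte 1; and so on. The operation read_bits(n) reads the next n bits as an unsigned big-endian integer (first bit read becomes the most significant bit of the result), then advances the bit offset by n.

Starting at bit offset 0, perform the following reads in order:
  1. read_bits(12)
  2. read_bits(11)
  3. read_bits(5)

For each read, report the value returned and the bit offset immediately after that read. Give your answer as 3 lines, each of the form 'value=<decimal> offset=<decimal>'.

Read 1: bits[0:12] width=12 -> value=1158 (bin 010010000110); offset now 12 = byte 1 bit 4; 28 bits remain
Read 2: bits[12:23] width=11 -> value=945 (bin 01110110001); offset now 23 = byte 2 bit 7; 17 bits remain
Read 3: bits[23:28] width=5 -> value=21 (bin 10101); offset now 28 = byte 3 bit 4; 12 bits remain

Answer: value=1158 offset=12
value=945 offset=23
value=21 offset=28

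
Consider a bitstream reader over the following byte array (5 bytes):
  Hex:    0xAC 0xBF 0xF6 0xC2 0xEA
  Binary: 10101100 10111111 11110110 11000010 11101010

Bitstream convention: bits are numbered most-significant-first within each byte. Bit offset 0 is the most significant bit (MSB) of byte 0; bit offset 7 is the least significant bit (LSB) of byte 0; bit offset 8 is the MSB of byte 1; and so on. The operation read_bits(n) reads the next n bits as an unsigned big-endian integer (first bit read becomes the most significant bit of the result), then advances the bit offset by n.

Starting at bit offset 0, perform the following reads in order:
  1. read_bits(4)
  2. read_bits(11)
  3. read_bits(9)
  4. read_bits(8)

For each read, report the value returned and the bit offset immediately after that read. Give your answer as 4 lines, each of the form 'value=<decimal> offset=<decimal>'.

Read 1: bits[0:4] width=4 -> value=10 (bin 1010); offset now 4 = byte 0 bit 4; 36 bits remain
Read 2: bits[4:15] width=11 -> value=1631 (bin 11001011111); offset now 15 = byte 1 bit 7; 25 bits remain
Read 3: bits[15:24] width=9 -> value=502 (bin 111110110); offset now 24 = byte 3 bit 0; 16 bits remain
Read 4: bits[24:32] width=8 -> value=194 (bin 11000010); offset now 32 = byte 4 bit 0; 8 bits remain

Answer: value=10 offset=4
value=1631 offset=15
value=502 offset=24
value=194 offset=32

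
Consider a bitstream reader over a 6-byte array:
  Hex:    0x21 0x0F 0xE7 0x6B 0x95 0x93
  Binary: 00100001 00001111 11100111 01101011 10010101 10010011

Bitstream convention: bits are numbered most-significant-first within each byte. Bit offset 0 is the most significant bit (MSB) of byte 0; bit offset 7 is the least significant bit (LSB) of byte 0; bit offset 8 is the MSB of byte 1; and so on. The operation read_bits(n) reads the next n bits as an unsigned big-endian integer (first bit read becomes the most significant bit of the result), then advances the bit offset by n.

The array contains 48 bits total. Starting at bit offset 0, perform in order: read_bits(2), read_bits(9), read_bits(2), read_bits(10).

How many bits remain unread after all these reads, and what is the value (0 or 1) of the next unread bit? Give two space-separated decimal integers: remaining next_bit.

Answer: 25 1

Derivation:
Read 1: bits[0:2] width=2 -> value=0 (bin 00); offset now 2 = byte 0 bit 2; 46 bits remain
Read 2: bits[2:11] width=9 -> value=264 (bin 100001000); offset now 11 = byte 1 bit 3; 37 bits remain
Read 3: bits[11:13] width=2 -> value=1 (bin 01); offset now 13 = byte 1 bit 5; 35 bits remain
Read 4: bits[13:23] width=10 -> value=1011 (bin 1111110011); offset now 23 = byte 2 bit 7; 25 bits remain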